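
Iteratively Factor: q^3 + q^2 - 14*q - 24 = (q + 2)*(q^2 - q - 12) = (q - 4)*(q + 2)*(q + 3)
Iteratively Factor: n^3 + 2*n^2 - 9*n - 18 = (n - 3)*(n^2 + 5*n + 6) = (n - 3)*(n + 3)*(n + 2)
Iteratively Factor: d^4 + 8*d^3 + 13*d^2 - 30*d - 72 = (d - 2)*(d^3 + 10*d^2 + 33*d + 36) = (d - 2)*(d + 3)*(d^2 + 7*d + 12) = (d - 2)*(d + 3)^2*(d + 4)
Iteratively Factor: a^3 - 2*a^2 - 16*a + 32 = (a + 4)*(a^2 - 6*a + 8) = (a - 2)*(a + 4)*(a - 4)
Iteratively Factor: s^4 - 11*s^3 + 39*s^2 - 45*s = (s - 3)*(s^3 - 8*s^2 + 15*s) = (s - 3)^2*(s^2 - 5*s) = (s - 5)*(s - 3)^2*(s)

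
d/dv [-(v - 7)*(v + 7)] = -2*v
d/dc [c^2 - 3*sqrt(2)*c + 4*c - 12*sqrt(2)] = 2*c - 3*sqrt(2) + 4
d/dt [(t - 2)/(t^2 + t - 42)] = (t^2 + t - (t - 2)*(2*t + 1) - 42)/(t^2 + t - 42)^2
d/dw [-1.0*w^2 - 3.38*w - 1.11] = -2.0*w - 3.38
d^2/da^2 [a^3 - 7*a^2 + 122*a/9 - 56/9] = 6*a - 14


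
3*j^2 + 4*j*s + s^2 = (j + s)*(3*j + s)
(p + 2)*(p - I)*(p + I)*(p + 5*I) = p^4 + 2*p^3 + 5*I*p^3 + p^2 + 10*I*p^2 + 2*p + 5*I*p + 10*I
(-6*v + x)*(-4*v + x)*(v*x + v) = 24*v^3*x + 24*v^3 - 10*v^2*x^2 - 10*v^2*x + v*x^3 + v*x^2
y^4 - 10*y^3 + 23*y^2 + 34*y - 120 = (y - 5)*(y - 4)*(y - 3)*(y + 2)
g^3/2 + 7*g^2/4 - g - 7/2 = (g/2 + sqrt(2)/2)*(g + 7/2)*(g - sqrt(2))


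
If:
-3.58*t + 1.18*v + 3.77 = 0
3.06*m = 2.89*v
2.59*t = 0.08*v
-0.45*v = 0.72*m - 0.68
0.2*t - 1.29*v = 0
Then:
No Solution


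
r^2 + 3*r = r*(r + 3)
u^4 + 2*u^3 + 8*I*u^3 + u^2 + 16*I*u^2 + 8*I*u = u*(u + 8*I)*(-I*u - I)*(I*u + I)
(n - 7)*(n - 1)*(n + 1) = n^3 - 7*n^2 - n + 7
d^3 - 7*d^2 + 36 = (d - 6)*(d - 3)*(d + 2)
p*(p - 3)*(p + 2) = p^3 - p^2 - 6*p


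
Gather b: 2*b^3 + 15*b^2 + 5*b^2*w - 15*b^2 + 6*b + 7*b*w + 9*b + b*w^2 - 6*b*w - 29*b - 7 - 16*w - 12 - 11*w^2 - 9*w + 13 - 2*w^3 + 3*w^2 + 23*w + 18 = 2*b^3 + 5*b^2*w + b*(w^2 + w - 14) - 2*w^3 - 8*w^2 - 2*w + 12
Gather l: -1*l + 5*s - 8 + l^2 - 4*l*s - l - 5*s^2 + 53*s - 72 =l^2 + l*(-4*s - 2) - 5*s^2 + 58*s - 80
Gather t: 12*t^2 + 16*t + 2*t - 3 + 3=12*t^2 + 18*t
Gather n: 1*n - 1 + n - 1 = 2*n - 2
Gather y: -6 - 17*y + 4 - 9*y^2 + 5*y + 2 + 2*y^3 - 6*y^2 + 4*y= 2*y^3 - 15*y^2 - 8*y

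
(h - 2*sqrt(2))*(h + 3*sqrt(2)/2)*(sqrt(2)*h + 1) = sqrt(2)*h^3 - 13*sqrt(2)*h/2 - 6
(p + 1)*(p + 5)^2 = p^3 + 11*p^2 + 35*p + 25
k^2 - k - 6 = (k - 3)*(k + 2)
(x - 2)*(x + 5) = x^2 + 3*x - 10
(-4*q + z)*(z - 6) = -4*q*z + 24*q + z^2 - 6*z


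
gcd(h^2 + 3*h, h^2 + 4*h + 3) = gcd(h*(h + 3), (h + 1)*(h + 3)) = h + 3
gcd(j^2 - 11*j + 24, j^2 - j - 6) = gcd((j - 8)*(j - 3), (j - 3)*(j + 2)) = j - 3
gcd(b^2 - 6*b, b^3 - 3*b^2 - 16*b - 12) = b - 6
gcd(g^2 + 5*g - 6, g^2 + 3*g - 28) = 1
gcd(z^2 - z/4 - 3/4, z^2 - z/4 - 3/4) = z^2 - z/4 - 3/4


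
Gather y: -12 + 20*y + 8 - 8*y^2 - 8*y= -8*y^2 + 12*y - 4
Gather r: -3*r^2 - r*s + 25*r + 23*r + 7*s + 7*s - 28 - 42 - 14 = -3*r^2 + r*(48 - s) + 14*s - 84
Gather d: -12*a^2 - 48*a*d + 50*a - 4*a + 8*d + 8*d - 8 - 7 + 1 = -12*a^2 + 46*a + d*(16 - 48*a) - 14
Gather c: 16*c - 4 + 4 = 16*c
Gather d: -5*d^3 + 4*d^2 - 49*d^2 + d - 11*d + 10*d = -5*d^3 - 45*d^2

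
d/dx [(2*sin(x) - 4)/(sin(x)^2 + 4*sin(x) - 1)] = 2*(4*sin(x) + cos(x)^2 + 6)*cos(x)/(4*sin(x) - cos(x)^2)^2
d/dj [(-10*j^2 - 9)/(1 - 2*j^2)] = -56*j/(2*j^2 - 1)^2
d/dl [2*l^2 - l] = 4*l - 1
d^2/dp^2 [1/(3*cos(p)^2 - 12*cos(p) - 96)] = (4*sin(p)^4 - 146*sin(p)^2 - 113*cos(p) - 3*cos(3*p) + 46)/(3*(sin(p)^2 + 4*cos(p) + 31)^3)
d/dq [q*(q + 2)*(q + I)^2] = (q + I)*(2*q*(q + 2) + q*(q + I) + (q + 2)*(q + I))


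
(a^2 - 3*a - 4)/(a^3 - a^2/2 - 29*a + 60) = 2*(a + 1)/(2*a^2 + 7*a - 30)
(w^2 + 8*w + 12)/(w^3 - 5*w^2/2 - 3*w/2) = 2*(w^2 + 8*w + 12)/(w*(2*w^2 - 5*w - 3))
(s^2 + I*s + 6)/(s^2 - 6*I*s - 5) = (s^2 + I*s + 6)/(s^2 - 6*I*s - 5)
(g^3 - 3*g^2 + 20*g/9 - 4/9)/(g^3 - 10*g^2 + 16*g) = (g^2 - g + 2/9)/(g*(g - 8))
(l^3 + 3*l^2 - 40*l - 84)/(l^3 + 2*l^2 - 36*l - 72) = (l + 7)/(l + 6)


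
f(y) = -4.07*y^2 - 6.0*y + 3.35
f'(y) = -8.14*y - 6.0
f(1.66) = -17.83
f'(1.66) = -19.51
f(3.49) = -67.16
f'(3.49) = -34.41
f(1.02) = -7.00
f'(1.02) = -14.30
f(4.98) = -127.47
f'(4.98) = -46.54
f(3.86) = -80.45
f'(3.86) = -37.42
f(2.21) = -29.79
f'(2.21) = -23.99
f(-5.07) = -70.85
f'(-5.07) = 35.27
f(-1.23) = 4.57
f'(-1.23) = 4.01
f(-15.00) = -822.40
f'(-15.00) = 116.10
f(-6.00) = -107.17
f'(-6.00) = 42.84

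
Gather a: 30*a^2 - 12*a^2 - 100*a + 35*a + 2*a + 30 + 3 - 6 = 18*a^2 - 63*a + 27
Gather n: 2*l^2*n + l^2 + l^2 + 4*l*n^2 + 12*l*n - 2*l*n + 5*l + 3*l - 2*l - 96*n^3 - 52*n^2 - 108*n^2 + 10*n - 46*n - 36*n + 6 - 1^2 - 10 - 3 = 2*l^2 + 6*l - 96*n^3 + n^2*(4*l - 160) + n*(2*l^2 + 10*l - 72) - 8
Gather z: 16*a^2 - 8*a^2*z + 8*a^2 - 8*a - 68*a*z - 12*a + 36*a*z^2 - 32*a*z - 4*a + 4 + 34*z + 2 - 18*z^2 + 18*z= 24*a^2 - 24*a + z^2*(36*a - 18) + z*(-8*a^2 - 100*a + 52) + 6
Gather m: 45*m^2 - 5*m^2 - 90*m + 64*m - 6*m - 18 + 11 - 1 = 40*m^2 - 32*m - 8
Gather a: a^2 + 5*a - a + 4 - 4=a^2 + 4*a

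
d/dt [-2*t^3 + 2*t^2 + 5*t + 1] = -6*t^2 + 4*t + 5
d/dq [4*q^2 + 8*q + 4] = 8*q + 8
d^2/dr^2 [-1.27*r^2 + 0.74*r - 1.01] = -2.54000000000000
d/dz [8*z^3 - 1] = 24*z^2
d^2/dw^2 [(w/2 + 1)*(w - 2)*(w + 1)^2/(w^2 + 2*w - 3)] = (w^6 + 6*w^5 + 3*w^4 - 36*w^3 - 21*w^2 - 42*w - 103)/(w^6 + 6*w^5 + 3*w^4 - 28*w^3 - 9*w^2 + 54*w - 27)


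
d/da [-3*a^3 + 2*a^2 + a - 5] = -9*a^2 + 4*a + 1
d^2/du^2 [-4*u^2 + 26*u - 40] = -8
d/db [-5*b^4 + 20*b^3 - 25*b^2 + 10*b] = -20*b^3 + 60*b^2 - 50*b + 10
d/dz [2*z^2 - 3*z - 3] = 4*z - 3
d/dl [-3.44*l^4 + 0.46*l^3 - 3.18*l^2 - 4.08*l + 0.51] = -13.76*l^3 + 1.38*l^2 - 6.36*l - 4.08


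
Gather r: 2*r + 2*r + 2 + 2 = 4*r + 4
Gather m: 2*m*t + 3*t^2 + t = 2*m*t + 3*t^2 + t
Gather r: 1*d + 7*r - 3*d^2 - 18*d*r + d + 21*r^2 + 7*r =-3*d^2 + 2*d + 21*r^2 + r*(14 - 18*d)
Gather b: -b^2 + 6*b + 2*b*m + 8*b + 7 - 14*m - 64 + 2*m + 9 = -b^2 + b*(2*m + 14) - 12*m - 48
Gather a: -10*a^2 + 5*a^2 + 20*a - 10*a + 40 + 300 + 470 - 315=-5*a^2 + 10*a + 495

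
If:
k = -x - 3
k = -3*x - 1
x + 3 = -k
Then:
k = -4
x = 1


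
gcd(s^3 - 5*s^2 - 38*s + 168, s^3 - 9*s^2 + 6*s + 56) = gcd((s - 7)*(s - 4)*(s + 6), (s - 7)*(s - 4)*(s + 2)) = s^2 - 11*s + 28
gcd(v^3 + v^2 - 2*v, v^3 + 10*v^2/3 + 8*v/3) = v^2 + 2*v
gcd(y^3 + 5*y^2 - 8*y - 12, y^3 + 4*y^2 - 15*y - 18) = y^2 + 7*y + 6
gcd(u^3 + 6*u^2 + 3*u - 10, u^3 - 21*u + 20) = u^2 + 4*u - 5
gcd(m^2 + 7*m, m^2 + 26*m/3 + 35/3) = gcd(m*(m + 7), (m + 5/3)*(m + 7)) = m + 7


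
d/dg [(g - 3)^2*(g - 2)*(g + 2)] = 4*g^3 - 18*g^2 + 10*g + 24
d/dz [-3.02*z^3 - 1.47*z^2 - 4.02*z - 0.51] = -9.06*z^2 - 2.94*z - 4.02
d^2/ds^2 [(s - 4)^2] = 2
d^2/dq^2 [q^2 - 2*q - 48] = 2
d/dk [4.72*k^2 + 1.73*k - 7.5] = 9.44*k + 1.73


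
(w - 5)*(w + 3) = w^2 - 2*w - 15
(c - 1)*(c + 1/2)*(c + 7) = c^3 + 13*c^2/2 - 4*c - 7/2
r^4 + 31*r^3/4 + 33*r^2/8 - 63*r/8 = r*(r - 3/4)*(r + 3/2)*(r + 7)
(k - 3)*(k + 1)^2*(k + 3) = k^4 + 2*k^3 - 8*k^2 - 18*k - 9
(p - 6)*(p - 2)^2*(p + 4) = p^4 - 6*p^3 - 12*p^2 + 88*p - 96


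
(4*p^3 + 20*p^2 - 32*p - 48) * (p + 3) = 4*p^4 + 32*p^3 + 28*p^2 - 144*p - 144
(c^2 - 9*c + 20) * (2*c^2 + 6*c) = 2*c^4 - 12*c^3 - 14*c^2 + 120*c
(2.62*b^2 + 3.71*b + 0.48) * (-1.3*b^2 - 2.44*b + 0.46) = -3.406*b^4 - 11.2158*b^3 - 8.4712*b^2 + 0.5354*b + 0.2208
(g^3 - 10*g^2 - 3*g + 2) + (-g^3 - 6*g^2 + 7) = -16*g^2 - 3*g + 9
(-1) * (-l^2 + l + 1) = l^2 - l - 1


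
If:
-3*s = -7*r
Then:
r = 3*s/7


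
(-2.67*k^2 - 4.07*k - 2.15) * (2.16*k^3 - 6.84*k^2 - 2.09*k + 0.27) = -5.7672*k^5 + 9.4716*k^4 + 28.7751*k^3 + 22.4914*k^2 + 3.3946*k - 0.5805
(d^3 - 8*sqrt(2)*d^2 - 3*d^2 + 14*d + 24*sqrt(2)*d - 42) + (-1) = d^3 - 8*sqrt(2)*d^2 - 3*d^2 + 14*d + 24*sqrt(2)*d - 43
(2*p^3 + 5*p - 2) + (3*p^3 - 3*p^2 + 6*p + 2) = 5*p^3 - 3*p^2 + 11*p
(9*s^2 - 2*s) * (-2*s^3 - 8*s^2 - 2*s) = -18*s^5 - 68*s^4 - 2*s^3 + 4*s^2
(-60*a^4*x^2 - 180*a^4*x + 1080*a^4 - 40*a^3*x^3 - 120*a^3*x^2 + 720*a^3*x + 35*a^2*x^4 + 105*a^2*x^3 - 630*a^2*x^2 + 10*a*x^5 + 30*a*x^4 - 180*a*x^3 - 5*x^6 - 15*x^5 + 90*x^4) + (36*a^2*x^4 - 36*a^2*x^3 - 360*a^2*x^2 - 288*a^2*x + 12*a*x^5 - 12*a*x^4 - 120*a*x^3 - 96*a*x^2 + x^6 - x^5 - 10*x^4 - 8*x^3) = -60*a^4*x^2 - 180*a^4*x + 1080*a^4 - 40*a^3*x^3 - 120*a^3*x^2 + 720*a^3*x + 71*a^2*x^4 + 69*a^2*x^3 - 990*a^2*x^2 - 288*a^2*x + 22*a*x^5 + 18*a*x^4 - 300*a*x^3 - 96*a*x^2 - 4*x^6 - 16*x^5 + 80*x^4 - 8*x^3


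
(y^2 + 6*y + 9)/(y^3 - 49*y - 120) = (y + 3)/(y^2 - 3*y - 40)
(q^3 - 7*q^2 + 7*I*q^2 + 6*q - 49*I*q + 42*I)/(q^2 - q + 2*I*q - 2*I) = (q^2 + q*(-6 + 7*I) - 42*I)/(q + 2*I)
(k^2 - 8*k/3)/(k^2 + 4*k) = (k - 8/3)/(k + 4)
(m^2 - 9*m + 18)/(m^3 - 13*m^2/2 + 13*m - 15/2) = 2*(m - 6)/(2*m^2 - 7*m + 5)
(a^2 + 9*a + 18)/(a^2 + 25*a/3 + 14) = 3*(a + 3)/(3*a + 7)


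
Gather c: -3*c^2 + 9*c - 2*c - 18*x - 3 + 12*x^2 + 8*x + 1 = -3*c^2 + 7*c + 12*x^2 - 10*x - 2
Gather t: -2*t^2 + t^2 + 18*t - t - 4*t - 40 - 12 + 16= -t^2 + 13*t - 36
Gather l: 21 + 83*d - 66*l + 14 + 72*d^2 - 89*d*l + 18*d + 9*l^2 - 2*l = 72*d^2 + 101*d + 9*l^2 + l*(-89*d - 68) + 35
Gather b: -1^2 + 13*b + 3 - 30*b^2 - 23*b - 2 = -30*b^2 - 10*b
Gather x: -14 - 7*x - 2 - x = -8*x - 16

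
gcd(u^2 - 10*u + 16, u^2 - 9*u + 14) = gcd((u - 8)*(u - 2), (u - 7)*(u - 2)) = u - 2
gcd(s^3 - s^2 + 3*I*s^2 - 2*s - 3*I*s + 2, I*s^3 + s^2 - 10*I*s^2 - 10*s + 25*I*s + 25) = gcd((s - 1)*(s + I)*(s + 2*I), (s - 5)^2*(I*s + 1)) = 1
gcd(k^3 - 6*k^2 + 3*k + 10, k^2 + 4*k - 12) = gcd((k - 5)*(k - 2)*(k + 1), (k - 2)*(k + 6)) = k - 2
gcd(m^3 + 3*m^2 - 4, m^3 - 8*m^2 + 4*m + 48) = m + 2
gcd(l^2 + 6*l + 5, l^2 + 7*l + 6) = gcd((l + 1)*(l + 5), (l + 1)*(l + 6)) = l + 1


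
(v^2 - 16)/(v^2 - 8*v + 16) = (v + 4)/(v - 4)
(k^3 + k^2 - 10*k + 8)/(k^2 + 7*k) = (k^3 + k^2 - 10*k + 8)/(k*(k + 7))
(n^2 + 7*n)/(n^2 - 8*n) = (n + 7)/(n - 8)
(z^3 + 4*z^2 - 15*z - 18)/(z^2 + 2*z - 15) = (z^2 + 7*z + 6)/(z + 5)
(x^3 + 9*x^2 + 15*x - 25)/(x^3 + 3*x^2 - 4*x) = (x^2 + 10*x + 25)/(x*(x + 4))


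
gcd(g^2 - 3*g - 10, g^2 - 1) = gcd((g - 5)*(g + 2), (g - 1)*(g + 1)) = 1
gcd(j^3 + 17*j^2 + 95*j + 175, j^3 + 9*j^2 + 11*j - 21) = j + 7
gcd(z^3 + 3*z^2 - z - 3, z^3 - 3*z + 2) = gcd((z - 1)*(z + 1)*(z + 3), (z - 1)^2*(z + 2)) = z - 1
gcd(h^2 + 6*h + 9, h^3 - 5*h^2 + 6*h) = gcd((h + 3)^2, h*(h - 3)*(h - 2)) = 1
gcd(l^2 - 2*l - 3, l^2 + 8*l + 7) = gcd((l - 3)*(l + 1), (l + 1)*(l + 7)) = l + 1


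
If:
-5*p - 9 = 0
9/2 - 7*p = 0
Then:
No Solution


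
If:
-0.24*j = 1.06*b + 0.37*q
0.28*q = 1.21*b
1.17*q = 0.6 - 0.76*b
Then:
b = 0.10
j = -1.14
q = 0.45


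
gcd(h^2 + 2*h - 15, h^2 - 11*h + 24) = h - 3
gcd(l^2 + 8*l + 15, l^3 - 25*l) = l + 5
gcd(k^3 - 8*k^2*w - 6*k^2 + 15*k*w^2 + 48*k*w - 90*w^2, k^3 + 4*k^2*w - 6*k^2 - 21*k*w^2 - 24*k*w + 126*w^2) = -k^2 + 3*k*w + 6*k - 18*w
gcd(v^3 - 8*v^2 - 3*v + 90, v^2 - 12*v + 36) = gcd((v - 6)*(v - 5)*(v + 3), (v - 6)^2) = v - 6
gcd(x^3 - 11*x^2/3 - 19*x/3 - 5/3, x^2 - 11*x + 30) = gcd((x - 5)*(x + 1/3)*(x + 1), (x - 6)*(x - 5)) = x - 5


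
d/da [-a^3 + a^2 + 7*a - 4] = -3*a^2 + 2*a + 7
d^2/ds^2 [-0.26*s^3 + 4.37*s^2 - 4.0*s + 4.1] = 8.74 - 1.56*s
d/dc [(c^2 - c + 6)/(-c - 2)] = (-c^2 - 4*c + 8)/(c^2 + 4*c + 4)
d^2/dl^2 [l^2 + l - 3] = 2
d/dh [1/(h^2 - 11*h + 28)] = (11 - 2*h)/(h^2 - 11*h + 28)^2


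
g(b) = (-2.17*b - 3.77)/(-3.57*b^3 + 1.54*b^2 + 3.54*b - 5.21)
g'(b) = (-2.17*b - 3.77)*(10.71*b^2 - 3.08*b - 3.54)/(-3.57*b^3 + 1.54*b^2 + 3.54*b - 5.21)^2 - 2.17/(-3.57*b^3 + 1.54*b^2 + 3.54*b - 5.21) = (-15.4938*b^3 - 37.0349*b^2 + 11.6116*b + 24.6515)/(12.7449*b^6 - 10.9956*b^5 - 22.904*b^4 + 48.1026*b^3 - 3.5152*b^2 - 36.8868*b + 27.1441)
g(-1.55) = -0.06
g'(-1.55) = -0.62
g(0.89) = 1.70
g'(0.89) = -0.47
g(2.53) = 0.21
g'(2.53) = -0.22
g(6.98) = 0.02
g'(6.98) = -0.01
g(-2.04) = 0.03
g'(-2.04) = -0.04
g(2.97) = 0.14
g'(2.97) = -0.12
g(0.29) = 1.06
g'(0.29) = 1.43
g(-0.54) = 0.43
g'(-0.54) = 0.27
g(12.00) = 0.01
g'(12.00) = -0.00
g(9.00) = 0.01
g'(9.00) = -0.00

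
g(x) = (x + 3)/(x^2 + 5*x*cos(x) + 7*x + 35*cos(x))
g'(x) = (x + 3)*(5*x*sin(x) - 2*x + 35*sin(x) - 5*cos(x) - 7)/(x^2 + 5*x*cos(x) + 7*x + 35*cos(x))^2 + 1/(x^2 + 5*x*cos(x) + 7*x + 35*cos(x)) = (5*x^2*sin(x) - x^2 + 50*x*sin(x) - 6*x + 105*sin(x) + 20*cos(x) - 21)/((x + 7)^2*(x + 5*cos(x))^2)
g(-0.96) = 0.18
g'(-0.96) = -0.42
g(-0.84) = 0.14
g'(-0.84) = -0.22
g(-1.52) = -0.21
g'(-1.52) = -1.11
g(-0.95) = 0.17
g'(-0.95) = -0.39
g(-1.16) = 0.38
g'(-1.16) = -2.37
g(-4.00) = 0.05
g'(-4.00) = -0.08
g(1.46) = 0.26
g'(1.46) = 0.54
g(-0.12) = 0.09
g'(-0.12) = -0.01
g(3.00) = -0.31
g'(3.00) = -0.07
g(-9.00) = -0.22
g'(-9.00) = -0.12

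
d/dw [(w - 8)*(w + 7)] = 2*w - 1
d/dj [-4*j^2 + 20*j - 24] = 20 - 8*j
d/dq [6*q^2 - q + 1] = 12*q - 1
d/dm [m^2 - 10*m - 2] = 2*m - 10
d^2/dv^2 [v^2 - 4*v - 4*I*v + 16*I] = 2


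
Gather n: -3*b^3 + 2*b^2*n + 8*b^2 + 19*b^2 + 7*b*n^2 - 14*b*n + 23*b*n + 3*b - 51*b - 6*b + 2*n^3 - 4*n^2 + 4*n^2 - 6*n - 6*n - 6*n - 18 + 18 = -3*b^3 + 27*b^2 + 7*b*n^2 - 54*b + 2*n^3 + n*(2*b^2 + 9*b - 18)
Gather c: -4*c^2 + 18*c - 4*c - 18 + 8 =-4*c^2 + 14*c - 10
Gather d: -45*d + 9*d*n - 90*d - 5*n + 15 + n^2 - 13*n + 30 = d*(9*n - 135) + n^2 - 18*n + 45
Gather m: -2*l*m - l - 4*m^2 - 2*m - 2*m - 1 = -l - 4*m^2 + m*(-2*l - 4) - 1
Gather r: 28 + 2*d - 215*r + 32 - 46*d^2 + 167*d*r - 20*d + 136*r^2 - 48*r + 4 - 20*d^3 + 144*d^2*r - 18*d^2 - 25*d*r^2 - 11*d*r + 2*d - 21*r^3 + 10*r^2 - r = -20*d^3 - 64*d^2 - 16*d - 21*r^3 + r^2*(146 - 25*d) + r*(144*d^2 + 156*d - 264) + 64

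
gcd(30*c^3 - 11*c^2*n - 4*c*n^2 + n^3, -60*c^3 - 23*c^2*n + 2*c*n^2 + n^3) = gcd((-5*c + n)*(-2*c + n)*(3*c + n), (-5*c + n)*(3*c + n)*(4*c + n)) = 15*c^2 + 2*c*n - n^2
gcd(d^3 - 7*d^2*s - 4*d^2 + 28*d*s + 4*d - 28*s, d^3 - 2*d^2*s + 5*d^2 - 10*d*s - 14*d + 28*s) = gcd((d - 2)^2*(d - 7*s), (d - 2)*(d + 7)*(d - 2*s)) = d - 2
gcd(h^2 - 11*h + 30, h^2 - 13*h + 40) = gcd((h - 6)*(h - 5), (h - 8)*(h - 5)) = h - 5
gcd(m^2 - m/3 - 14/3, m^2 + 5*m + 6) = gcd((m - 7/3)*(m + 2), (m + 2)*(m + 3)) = m + 2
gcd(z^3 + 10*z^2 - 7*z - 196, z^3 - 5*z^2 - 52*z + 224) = z^2 + 3*z - 28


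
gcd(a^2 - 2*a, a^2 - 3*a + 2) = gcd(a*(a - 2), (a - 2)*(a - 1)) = a - 2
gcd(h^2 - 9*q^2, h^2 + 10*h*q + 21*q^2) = h + 3*q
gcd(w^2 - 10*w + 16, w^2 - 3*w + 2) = w - 2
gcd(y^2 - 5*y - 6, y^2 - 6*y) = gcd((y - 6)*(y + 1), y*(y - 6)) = y - 6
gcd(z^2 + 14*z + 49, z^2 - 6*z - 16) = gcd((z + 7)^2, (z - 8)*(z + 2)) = 1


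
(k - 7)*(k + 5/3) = k^2 - 16*k/3 - 35/3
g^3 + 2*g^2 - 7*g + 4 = (g - 1)^2*(g + 4)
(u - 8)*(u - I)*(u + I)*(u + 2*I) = u^4 - 8*u^3 + 2*I*u^3 + u^2 - 16*I*u^2 - 8*u + 2*I*u - 16*I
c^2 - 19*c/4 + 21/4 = (c - 3)*(c - 7/4)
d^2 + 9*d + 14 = (d + 2)*(d + 7)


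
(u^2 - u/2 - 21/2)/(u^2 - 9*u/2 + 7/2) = (u + 3)/(u - 1)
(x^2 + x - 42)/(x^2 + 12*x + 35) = (x - 6)/(x + 5)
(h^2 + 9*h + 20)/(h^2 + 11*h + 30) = (h + 4)/(h + 6)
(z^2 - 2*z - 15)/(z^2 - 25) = (z + 3)/(z + 5)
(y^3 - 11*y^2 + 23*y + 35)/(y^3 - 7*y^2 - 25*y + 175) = (y + 1)/(y + 5)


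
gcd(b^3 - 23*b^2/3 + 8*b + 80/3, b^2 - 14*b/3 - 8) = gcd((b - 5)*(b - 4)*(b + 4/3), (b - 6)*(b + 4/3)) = b + 4/3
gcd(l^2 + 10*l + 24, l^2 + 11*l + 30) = l + 6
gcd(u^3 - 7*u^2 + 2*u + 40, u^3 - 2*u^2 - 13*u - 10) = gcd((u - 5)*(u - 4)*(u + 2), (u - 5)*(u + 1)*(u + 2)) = u^2 - 3*u - 10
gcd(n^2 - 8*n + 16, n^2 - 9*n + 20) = n - 4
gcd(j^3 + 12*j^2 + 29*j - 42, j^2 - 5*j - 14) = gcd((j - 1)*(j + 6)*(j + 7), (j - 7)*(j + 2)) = 1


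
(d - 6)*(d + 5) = d^2 - d - 30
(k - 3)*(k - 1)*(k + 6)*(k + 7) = k^4 + 9*k^3 - 7*k^2 - 129*k + 126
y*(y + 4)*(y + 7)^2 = y^4 + 18*y^3 + 105*y^2 + 196*y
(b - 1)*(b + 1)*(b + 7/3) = b^3 + 7*b^2/3 - b - 7/3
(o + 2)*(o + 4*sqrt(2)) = o^2 + 2*o + 4*sqrt(2)*o + 8*sqrt(2)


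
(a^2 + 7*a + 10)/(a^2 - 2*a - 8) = (a + 5)/(a - 4)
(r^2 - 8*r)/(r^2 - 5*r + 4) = r*(r - 8)/(r^2 - 5*r + 4)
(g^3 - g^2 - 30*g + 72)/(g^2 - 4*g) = g + 3 - 18/g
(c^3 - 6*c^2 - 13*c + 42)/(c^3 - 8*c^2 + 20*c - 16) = (c^2 - 4*c - 21)/(c^2 - 6*c + 8)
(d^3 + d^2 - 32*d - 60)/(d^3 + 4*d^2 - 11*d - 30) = (d - 6)/(d - 3)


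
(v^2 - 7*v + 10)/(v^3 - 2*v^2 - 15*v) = (v - 2)/(v*(v + 3))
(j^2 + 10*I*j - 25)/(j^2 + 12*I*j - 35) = (j + 5*I)/(j + 7*I)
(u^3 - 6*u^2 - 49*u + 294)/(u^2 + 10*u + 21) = (u^2 - 13*u + 42)/(u + 3)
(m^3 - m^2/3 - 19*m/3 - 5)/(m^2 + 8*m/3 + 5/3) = m - 3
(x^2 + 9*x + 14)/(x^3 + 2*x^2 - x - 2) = (x + 7)/(x^2 - 1)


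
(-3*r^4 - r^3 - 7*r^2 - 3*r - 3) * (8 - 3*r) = 9*r^5 - 21*r^4 + 13*r^3 - 47*r^2 - 15*r - 24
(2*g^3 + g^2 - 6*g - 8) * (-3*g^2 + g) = -6*g^5 - g^4 + 19*g^3 + 18*g^2 - 8*g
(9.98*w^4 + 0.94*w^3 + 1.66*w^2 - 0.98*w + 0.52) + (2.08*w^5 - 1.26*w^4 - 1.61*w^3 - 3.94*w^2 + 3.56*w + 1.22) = 2.08*w^5 + 8.72*w^4 - 0.67*w^3 - 2.28*w^2 + 2.58*w + 1.74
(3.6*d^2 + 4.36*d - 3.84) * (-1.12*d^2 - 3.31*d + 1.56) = -4.032*d^4 - 16.7992*d^3 - 4.5148*d^2 + 19.512*d - 5.9904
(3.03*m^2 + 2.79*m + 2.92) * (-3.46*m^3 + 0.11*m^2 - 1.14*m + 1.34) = -10.4838*m^5 - 9.3201*m^4 - 13.2505*m^3 + 1.2008*m^2 + 0.409800000000001*m + 3.9128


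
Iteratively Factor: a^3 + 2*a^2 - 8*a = (a - 2)*(a^2 + 4*a) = (a - 2)*(a + 4)*(a)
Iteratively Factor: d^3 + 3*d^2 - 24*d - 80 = (d + 4)*(d^2 - d - 20) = (d - 5)*(d + 4)*(d + 4)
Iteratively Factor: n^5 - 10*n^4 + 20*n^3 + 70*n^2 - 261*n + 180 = (n + 3)*(n^4 - 13*n^3 + 59*n^2 - 107*n + 60) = (n - 1)*(n + 3)*(n^3 - 12*n^2 + 47*n - 60) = (n - 4)*(n - 1)*(n + 3)*(n^2 - 8*n + 15) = (n - 4)*(n - 3)*(n - 1)*(n + 3)*(n - 5)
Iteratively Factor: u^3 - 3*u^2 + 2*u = (u - 2)*(u^2 - u) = (u - 2)*(u - 1)*(u)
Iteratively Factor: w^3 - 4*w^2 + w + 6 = (w - 3)*(w^2 - w - 2) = (w - 3)*(w - 2)*(w + 1)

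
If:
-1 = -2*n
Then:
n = 1/2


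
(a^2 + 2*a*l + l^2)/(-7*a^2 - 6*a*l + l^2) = (-a - l)/(7*a - l)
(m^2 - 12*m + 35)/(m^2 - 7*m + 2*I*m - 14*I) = (m - 5)/(m + 2*I)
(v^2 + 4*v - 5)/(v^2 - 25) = (v - 1)/(v - 5)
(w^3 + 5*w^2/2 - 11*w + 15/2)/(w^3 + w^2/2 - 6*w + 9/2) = (w + 5)/(w + 3)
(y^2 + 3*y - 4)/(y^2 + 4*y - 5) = (y + 4)/(y + 5)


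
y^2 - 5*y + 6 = (y - 3)*(y - 2)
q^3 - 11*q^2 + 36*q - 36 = (q - 6)*(q - 3)*(q - 2)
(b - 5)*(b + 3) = b^2 - 2*b - 15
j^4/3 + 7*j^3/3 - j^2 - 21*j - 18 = (j/3 + 1)*(j - 3)*(j + 1)*(j + 6)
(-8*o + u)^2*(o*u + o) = 64*o^3*u + 64*o^3 - 16*o^2*u^2 - 16*o^2*u + o*u^3 + o*u^2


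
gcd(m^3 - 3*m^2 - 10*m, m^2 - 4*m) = m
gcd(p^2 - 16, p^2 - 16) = p^2 - 16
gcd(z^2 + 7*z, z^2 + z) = z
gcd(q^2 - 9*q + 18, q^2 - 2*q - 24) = q - 6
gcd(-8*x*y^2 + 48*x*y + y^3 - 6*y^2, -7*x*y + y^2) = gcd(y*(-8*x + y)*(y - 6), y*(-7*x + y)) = y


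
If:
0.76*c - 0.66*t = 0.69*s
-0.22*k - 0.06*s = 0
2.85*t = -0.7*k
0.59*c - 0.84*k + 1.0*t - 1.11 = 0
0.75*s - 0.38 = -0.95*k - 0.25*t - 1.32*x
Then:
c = 1.24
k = -0.35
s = 1.28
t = 0.09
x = -0.21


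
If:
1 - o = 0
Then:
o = 1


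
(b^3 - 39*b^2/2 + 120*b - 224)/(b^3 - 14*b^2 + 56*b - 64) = (b^2 - 23*b/2 + 28)/(b^2 - 6*b + 8)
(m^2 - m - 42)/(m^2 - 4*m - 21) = (m + 6)/(m + 3)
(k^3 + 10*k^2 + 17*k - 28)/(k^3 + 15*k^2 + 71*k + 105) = (k^2 + 3*k - 4)/(k^2 + 8*k + 15)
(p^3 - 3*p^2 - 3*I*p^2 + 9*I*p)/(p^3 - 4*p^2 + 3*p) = (p - 3*I)/(p - 1)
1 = 1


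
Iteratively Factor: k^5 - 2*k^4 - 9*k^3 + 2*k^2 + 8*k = (k + 2)*(k^4 - 4*k^3 - k^2 + 4*k) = (k - 4)*(k + 2)*(k^3 - k) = k*(k - 4)*(k + 2)*(k^2 - 1) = k*(k - 4)*(k - 1)*(k + 2)*(k + 1)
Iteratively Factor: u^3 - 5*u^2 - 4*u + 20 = (u - 2)*(u^2 - 3*u - 10) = (u - 5)*(u - 2)*(u + 2)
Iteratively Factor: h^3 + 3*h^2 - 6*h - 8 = (h - 2)*(h^2 + 5*h + 4) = (h - 2)*(h + 4)*(h + 1)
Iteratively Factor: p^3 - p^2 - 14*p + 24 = (p - 3)*(p^2 + 2*p - 8) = (p - 3)*(p + 4)*(p - 2)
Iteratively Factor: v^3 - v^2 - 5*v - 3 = (v + 1)*(v^2 - 2*v - 3) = (v + 1)^2*(v - 3)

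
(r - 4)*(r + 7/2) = r^2 - r/2 - 14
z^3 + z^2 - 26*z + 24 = (z - 4)*(z - 1)*(z + 6)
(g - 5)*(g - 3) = g^2 - 8*g + 15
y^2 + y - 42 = (y - 6)*(y + 7)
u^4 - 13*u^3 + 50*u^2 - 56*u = u*(u - 7)*(u - 4)*(u - 2)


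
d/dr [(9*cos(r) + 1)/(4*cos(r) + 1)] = -5*sin(r)/(4*cos(r) + 1)^2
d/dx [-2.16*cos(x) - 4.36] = 2.16*sin(x)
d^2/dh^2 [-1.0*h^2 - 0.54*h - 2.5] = -2.00000000000000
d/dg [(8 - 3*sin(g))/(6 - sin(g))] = -10*cos(g)/(sin(g) - 6)^2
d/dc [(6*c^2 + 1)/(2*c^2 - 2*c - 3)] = 2*(-6*c^2 - 20*c + 1)/(4*c^4 - 8*c^3 - 8*c^2 + 12*c + 9)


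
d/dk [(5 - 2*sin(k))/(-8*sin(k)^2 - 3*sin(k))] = (-16*cos(k) + 80/tan(k) + 15*cos(k)/sin(k)^2)/(8*sin(k) + 3)^2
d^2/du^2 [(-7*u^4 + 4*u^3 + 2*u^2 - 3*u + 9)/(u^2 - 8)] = 2*(-7*u^6 + 168*u^4 + 29*u^3 - 2613*u^2 + 696*u + 200)/(u^6 - 24*u^4 + 192*u^2 - 512)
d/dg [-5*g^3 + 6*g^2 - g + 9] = -15*g^2 + 12*g - 1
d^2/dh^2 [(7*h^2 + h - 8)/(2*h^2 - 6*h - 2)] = (22*h^3 - 3*h^2 + 75*h - 76)/(h^6 - 9*h^5 + 24*h^4 - 9*h^3 - 24*h^2 - 9*h - 1)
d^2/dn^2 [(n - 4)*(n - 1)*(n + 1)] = 6*n - 8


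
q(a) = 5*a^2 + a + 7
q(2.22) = 33.86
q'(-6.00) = -59.00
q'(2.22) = 23.20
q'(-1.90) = -18.00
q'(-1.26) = -11.60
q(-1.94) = 23.88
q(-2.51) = 35.99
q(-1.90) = 23.15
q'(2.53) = 26.30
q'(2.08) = 21.80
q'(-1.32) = -12.20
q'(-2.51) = -24.10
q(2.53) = 41.53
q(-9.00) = 403.00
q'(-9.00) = -89.00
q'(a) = 10*a + 1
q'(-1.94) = -18.40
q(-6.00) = 181.00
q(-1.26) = 13.68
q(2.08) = 30.71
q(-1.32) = 14.39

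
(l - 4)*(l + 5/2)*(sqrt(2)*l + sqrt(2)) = sqrt(2)*l^3 - sqrt(2)*l^2/2 - 23*sqrt(2)*l/2 - 10*sqrt(2)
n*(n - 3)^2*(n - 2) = n^4 - 8*n^3 + 21*n^2 - 18*n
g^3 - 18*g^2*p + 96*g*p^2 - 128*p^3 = (g - 8*p)^2*(g - 2*p)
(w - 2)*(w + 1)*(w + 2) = w^3 + w^2 - 4*w - 4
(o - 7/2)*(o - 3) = o^2 - 13*o/2 + 21/2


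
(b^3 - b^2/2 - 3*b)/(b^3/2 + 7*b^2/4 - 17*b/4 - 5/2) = 2*b*(2*b + 3)/(2*b^2 + 11*b + 5)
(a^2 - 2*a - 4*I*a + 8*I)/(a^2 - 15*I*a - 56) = (-a^2 + 2*a + 4*I*a - 8*I)/(-a^2 + 15*I*a + 56)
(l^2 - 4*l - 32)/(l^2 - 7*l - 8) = (l + 4)/(l + 1)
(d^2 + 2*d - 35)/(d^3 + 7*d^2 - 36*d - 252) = (d - 5)/(d^2 - 36)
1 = 1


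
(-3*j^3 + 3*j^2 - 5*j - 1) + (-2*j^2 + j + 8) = -3*j^3 + j^2 - 4*j + 7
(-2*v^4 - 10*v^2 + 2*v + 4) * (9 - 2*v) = 4*v^5 - 18*v^4 + 20*v^3 - 94*v^2 + 10*v + 36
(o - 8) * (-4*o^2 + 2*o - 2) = -4*o^3 + 34*o^2 - 18*o + 16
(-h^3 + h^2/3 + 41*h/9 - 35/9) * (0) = 0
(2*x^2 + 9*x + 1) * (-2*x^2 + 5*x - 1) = -4*x^4 - 8*x^3 + 41*x^2 - 4*x - 1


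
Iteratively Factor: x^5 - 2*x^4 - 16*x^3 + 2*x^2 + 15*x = (x - 5)*(x^4 + 3*x^3 - x^2 - 3*x) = (x - 5)*(x - 1)*(x^3 + 4*x^2 + 3*x) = x*(x - 5)*(x - 1)*(x^2 + 4*x + 3) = x*(x - 5)*(x - 1)*(x + 1)*(x + 3)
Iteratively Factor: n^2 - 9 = (n + 3)*(n - 3)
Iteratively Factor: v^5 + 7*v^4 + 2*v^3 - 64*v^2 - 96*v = (v + 4)*(v^4 + 3*v^3 - 10*v^2 - 24*v) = (v + 4)^2*(v^3 - v^2 - 6*v) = (v - 3)*(v + 4)^2*(v^2 + 2*v) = v*(v - 3)*(v + 4)^2*(v + 2)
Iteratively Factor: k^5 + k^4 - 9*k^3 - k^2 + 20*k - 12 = (k + 3)*(k^4 - 2*k^3 - 3*k^2 + 8*k - 4) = (k - 2)*(k + 3)*(k^3 - 3*k + 2) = (k - 2)*(k + 2)*(k + 3)*(k^2 - 2*k + 1) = (k - 2)*(k - 1)*(k + 2)*(k + 3)*(k - 1)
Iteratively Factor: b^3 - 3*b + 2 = (b - 1)*(b^2 + b - 2) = (b - 1)*(b + 2)*(b - 1)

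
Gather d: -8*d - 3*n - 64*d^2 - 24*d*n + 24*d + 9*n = -64*d^2 + d*(16 - 24*n) + 6*n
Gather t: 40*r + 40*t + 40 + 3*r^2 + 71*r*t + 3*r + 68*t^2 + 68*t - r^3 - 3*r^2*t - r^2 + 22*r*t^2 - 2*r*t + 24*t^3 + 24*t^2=-r^3 + 2*r^2 + 43*r + 24*t^3 + t^2*(22*r + 92) + t*(-3*r^2 + 69*r + 108) + 40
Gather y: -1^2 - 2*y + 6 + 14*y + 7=12*y + 12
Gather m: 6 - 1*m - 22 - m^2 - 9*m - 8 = -m^2 - 10*m - 24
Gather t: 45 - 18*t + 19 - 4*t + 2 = 66 - 22*t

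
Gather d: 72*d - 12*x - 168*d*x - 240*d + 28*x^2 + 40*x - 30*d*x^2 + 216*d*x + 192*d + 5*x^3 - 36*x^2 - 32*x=d*(-30*x^2 + 48*x + 24) + 5*x^3 - 8*x^2 - 4*x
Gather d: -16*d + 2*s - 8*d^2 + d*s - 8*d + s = -8*d^2 + d*(s - 24) + 3*s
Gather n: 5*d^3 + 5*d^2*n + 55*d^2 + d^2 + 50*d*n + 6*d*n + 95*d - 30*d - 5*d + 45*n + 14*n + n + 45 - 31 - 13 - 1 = 5*d^3 + 56*d^2 + 60*d + n*(5*d^2 + 56*d + 60)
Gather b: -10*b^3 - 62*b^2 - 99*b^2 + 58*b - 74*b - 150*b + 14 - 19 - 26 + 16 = -10*b^3 - 161*b^2 - 166*b - 15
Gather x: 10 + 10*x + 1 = 10*x + 11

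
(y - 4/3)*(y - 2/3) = y^2 - 2*y + 8/9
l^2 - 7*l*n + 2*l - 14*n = (l + 2)*(l - 7*n)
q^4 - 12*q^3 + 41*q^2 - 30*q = q*(q - 6)*(q - 5)*(q - 1)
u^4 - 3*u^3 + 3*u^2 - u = u*(u - 1)^3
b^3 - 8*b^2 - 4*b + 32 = (b - 8)*(b - 2)*(b + 2)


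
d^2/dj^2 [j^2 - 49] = 2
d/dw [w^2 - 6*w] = 2*w - 6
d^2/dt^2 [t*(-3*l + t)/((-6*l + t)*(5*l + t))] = 4*l*(495*l^3 - 135*l^2*t + 45*l*t^2 - t^3)/(-27000*l^6 - 2700*l^5*t + 2610*l^4*t^2 + 179*l^3*t^3 - 87*l^2*t^4 - 3*l*t^5 + t^6)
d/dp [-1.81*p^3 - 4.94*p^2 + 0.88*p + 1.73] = -5.43*p^2 - 9.88*p + 0.88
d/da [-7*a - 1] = -7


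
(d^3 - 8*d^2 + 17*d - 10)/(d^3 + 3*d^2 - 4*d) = (d^2 - 7*d + 10)/(d*(d + 4))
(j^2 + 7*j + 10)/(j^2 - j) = (j^2 + 7*j + 10)/(j*(j - 1))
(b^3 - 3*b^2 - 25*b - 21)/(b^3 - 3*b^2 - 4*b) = (b^2 - 4*b - 21)/(b*(b - 4))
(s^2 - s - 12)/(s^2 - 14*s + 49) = (s^2 - s - 12)/(s^2 - 14*s + 49)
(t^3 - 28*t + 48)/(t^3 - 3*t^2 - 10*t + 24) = (t + 6)/(t + 3)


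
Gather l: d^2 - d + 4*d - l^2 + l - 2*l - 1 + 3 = d^2 + 3*d - l^2 - l + 2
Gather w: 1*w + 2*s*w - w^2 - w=2*s*w - w^2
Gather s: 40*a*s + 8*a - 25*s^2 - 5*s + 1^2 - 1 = 8*a - 25*s^2 + s*(40*a - 5)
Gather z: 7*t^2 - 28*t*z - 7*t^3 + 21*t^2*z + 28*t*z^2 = -7*t^3 + 7*t^2 + 28*t*z^2 + z*(21*t^2 - 28*t)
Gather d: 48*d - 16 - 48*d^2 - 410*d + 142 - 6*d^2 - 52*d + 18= -54*d^2 - 414*d + 144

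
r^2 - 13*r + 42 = (r - 7)*(r - 6)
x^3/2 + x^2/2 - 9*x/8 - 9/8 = (x/2 + 1/2)*(x - 3/2)*(x + 3/2)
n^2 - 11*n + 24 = (n - 8)*(n - 3)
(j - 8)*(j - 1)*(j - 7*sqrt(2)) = j^3 - 7*sqrt(2)*j^2 - 9*j^2 + 8*j + 63*sqrt(2)*j - 56*sqrt(2)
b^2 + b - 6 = (b - 2)*(b + 3)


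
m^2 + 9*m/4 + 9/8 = (m + 3/4)*(m + 3/2)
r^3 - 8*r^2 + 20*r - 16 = (r - 4)*(r - 2)^2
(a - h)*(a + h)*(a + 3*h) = a^3 + 3*a^2*h - a*h^2 - 3*h^3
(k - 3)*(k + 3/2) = k^2 - 3*k/2 - 9/2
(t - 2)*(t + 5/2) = t^2 + t/2 - 5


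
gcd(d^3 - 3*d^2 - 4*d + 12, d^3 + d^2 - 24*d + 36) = d^2 - 5*d + 6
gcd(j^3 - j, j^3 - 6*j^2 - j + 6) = j^2 - 1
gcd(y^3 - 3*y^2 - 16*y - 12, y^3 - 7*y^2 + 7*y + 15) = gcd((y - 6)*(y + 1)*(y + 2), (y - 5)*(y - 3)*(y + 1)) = y + 1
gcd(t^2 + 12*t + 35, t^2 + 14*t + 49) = t + 7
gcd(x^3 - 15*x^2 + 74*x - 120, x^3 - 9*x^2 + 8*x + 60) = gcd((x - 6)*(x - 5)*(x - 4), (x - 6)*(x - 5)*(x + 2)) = x^2 - 11*x + 30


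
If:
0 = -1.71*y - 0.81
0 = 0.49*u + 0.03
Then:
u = -0.06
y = -0.47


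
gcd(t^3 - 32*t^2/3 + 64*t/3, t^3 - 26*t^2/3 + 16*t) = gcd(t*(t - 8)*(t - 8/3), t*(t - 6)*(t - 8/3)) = t^2 - 8*t/3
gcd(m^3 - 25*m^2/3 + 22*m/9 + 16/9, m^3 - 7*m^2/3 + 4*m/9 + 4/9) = m^2 - m/3 - 2/9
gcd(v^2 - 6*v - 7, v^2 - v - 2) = v + 1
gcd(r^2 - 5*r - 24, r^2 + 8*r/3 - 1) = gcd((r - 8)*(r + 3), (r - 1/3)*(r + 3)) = r + 3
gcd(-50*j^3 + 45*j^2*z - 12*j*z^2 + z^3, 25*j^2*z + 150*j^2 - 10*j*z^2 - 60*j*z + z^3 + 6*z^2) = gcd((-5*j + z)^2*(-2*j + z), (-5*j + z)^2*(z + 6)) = 25*j^2 - 10*j*z + z^2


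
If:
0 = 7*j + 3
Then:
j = -3/7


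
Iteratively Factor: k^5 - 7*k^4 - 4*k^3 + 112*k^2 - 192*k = (k - 4)*(k^4 - 3*k^3 - 16*k^2 + 48*k) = (k - 4)*(k + 4)*(k^3 - 7*k^2 + 12*k) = (k - 4)*(k - 3)*(k + 4)*(k^2 - 4*k) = (k - 4)^2*(k - 3)*(k + 4)*(k)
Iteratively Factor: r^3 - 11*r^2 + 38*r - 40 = (r - 2)*(r^2 - 9*r + 20) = (r - 4)*(r - 2)*(r - 5)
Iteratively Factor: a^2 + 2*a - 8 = (a - 2)*(a + 4)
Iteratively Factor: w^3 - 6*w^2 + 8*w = (w - 4)*(w^2 - 2*w) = w*(w - 4)*(w - 2)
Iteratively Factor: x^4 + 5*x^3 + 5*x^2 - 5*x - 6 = (x + 3)*(x^3 + 2*x^2 - x - 2) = (x + 1)*(x + 3)*(x^2 + x - 2) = (x + 1)*(x + 2)*(x + 3)*(x - 1)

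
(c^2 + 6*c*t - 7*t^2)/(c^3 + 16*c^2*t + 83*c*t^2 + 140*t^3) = (c - t)/(c^2 + 9*c*t + 20*t^2)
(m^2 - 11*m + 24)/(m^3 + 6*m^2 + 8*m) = (m^2 - 11*m + 24)/(m*(m^2 + 6*m + 8))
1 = 1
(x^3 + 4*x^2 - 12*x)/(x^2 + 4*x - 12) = x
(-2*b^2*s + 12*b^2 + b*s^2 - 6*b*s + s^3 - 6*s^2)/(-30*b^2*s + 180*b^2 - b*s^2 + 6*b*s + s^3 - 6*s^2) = (-2*b^2 + b*s + s^2)/(-30*b^2 - b*s + s^2)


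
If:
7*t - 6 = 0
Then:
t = 6/7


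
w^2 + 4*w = w*(w + 4)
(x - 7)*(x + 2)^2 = x^3 - 3*x^2 - 24*x - 28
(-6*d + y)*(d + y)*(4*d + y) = -24*d^3 - 26*d^2*y - d*y^2 + y^3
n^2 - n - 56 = (n - 8)*(n + 7)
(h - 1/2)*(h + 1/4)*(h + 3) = h^3 + 11*h^2/4 - 7*h/8 - 3/8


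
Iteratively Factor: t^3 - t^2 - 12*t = (t)*(t^2 - t - 12) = t*(t + 3)*(t - 4)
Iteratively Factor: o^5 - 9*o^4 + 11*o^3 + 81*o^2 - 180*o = (o + 3)*(o^4 - 12*o^3 + 47*o^2 - 60*o) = (o - 3)*(o + 3)*(o^3 - 9*o^2 + 20*o) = (o - 4)*(o - 3)*(o + 3)*(o^2 - 5*o) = o*(o - 4)*(o - 3)*(o + 3)*(o - 5)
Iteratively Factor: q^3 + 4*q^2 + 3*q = (q + 1)*(q^2 + 3*q) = (q + 1)*(q + 3)*(q)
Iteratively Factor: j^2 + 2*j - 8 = (j + 4)*(j - 2)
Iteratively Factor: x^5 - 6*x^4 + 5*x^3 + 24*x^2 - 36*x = (x)*(x^4 - 6*x^3 + 5*x^2 + 24*x - 36) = x*(x - 3)*(x^3 - 3*x^2 - 4*x + 12) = x*(x - 3)*(x + 2)*(x^2 - 5*x + 6) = x*(x - 3)*(x - 2)*(x + 2)*(x - 3)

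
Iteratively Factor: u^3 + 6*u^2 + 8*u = (u)*(u^2 + 6*u + 8) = u*(u + 2)*(u + 4)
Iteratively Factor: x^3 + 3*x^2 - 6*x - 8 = (x + 4)*(x^2 - x - 2) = (x + 1)*(x + 4)*(x - 2)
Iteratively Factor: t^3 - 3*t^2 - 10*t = (t)*(t^2 - 3*t - 10) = t*(t + 2)*(t - 5)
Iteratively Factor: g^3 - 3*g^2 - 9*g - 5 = (g + 1)*(g^2 - 4*g - 5) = (g - 5)*(g + 1)*(g + 1)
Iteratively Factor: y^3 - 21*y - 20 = (y - 5)*(y^2 + 5*y + 4) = (y - 5)*(y + 1)*(y + 4)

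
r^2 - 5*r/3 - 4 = (r - 3)*(r + 4/3)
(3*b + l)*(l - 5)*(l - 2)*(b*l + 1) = 3*b^2*l^3 - 21*b^2*l^2 + 30*b^2*l + b*l^4 - 7*b*l^3 + 13*b*l^2 - 21*b*l + 30*b + l^3 - 7*l^2 + 10*l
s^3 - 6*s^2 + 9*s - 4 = (s - 4)*(s - 1)^2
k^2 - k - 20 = (k - 5)*(k + 4)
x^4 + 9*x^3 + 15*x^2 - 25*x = x*(x - 1)*(x + 5)^2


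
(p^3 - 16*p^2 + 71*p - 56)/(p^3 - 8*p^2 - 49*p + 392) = (p - 1)/(p + 7)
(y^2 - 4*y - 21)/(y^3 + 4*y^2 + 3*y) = (y - 7)/(y*(y + 1))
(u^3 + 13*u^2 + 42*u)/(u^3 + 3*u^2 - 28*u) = (u + 6)/(u - 4)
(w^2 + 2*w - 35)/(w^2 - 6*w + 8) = (w^2 + 2*w - 35)/(w^2 - 6*w + 8)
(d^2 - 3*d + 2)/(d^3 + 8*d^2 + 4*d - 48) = (d - 1)/(d^2 + 10*d + 24)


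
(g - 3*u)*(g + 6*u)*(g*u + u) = g^3*u + 3*g^2*u^2 + g^2*u - 18*g*u^3 + 3*g*u^2 - 18*u^3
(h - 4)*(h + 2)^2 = h^3 - 12*h - 16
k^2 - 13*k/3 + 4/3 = (k - 4)*(k - 1/3)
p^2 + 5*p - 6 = (p - 1)*(p + 6)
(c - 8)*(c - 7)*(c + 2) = c^3 - 13*c^2 + 26*c + 112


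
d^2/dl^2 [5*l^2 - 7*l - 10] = 10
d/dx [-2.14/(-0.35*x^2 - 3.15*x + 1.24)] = (-1.498*x - 6.741)/(0.35*x^2 + 3.15*x - 1.24)^2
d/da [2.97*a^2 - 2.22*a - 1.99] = 5.94*a - 2.22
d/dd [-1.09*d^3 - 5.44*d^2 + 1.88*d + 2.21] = -3.27*d^2 - 10.88*d + 1.88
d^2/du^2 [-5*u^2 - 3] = -10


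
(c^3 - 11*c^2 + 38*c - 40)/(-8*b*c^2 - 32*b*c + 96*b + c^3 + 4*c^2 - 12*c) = (-c^2 + 9*c - 20)/(8*b*c + 48*b - c^2 - 6*c)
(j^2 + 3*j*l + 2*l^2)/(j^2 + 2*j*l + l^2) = (j + 2*l)/(j + l)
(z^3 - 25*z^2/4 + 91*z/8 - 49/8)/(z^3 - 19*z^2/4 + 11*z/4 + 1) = (8*z^2 - 42*z + 49)/(2*(4*z^2 - 15*z - 4))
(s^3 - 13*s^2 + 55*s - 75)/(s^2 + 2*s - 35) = (s^2 - 8*s + 15)/(s + 7)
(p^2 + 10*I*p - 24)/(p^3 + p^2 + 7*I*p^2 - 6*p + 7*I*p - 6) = (p + 4*I)/(p^2 + p*(1 + I) + I)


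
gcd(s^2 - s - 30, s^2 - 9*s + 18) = s - 6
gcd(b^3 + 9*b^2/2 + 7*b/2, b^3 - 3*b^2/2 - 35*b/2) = b^2 + 7*b/2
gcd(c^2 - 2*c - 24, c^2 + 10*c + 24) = c + 4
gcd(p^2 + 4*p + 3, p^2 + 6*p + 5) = p + 1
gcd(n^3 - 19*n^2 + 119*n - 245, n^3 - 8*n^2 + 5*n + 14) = n - 7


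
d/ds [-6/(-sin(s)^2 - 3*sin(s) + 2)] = -6*(2*sin(s) + 3)*cos(s)/(sin(s)^2 + 3*sin(s) - 2)^2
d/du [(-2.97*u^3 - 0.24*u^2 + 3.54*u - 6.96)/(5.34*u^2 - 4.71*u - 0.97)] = (-15.8598*u^4 + 27.9774*u^3 - 9.1305*u^2 + 74.7984*u - 36.2154)/(28.5156*u^4 - 50.3028*u^3 + 11.8245*u^2 + 9.1374*u + 0.9409)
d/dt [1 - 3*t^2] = -6*t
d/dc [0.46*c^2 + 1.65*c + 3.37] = 0.92*c + 1.65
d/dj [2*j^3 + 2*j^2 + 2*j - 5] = 6*j^2 + 4*j + 2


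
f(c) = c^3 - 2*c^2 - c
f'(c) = 3*c^2 - 4*c - 1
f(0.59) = -1.08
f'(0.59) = -2.32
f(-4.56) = -131.85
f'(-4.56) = 79.62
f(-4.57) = -132.64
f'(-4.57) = 79.93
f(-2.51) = -25.90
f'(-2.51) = 27.94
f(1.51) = -2.63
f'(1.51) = -0.20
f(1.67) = -2.59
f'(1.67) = 0.69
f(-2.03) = -14.58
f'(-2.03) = 19.48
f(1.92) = -2.21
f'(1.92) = 2.38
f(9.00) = 558.00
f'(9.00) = 206.00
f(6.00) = 138.00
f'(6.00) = 83.00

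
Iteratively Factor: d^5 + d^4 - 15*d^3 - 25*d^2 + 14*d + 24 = (d + 1)*(d^4 - 15*d^2 - 10*d + 24) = (d + 1)*(d + 3)*(d^3 - 3*d^2 - 6*d + 8) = (d - 1)*(d + 1)*(d + 3)*(d^2 - 2*d - 8) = (d - 4)*(d - 1)*(d + 1)*(d + 3)*(d + 2)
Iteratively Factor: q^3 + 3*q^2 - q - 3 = (q - 1)*(q^2 + 4*q + 3) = (q - 1)*(q + 1)*(q + 3)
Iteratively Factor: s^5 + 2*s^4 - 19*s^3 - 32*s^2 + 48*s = (s - 1)*(s^4 + 3*s^3 - 16*s^2 - 48*s) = (s - 1)*(s + 4)*(s^3 - s^2 - 12*s) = (s - 1)*(s + 3)*(s + 4)*(s^2 - 4*s) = s*(s - 1)*(s + 3)*(s + 4)*(s - 4)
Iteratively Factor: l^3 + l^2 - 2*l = (l - 1)*(l^2 + 2*l) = (l - 1)*(l + 2)*(l)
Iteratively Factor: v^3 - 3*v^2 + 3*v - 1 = (v - 1)*(v^2 - 2*v + 1) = (v - 1)^2*(v - 1)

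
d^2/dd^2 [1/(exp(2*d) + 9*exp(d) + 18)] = (2*(2*exp(d) + 9)^2*exp(d) - (4*exp(d) + 9)*(exp(2*d) + 9*exp(d) + 18))*exp(d)/(exp(2*d) + 9*exp(d) + 18)^3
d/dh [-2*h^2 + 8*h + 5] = 8 - 4*h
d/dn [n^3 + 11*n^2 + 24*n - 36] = 3*n^2 + 22*n + 24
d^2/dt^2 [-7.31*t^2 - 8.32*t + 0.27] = -14.6200000000000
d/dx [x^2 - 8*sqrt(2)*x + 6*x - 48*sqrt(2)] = 2*x - 8*sqrt(2) + 6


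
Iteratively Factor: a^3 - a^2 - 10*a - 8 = (a + 2)*(a^2 - 3*a - 4) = (a - 4)*(a + 2)*(a + 1)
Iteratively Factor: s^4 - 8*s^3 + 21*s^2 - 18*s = (s - 3)*(s^3 - 5*s^2 + 6*s) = (s - 3)*(s - 2)*(s^2 - 3*s) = (s - 3)^2*(s - 2)*(s)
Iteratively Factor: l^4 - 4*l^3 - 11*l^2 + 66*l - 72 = (l - 3)*(l^3 - l^2 - 14*l + 24) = (l - 3)*(l - 2)*(l^2 + l - 12) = (l - 3)^2*(l - 2)*(l + 4)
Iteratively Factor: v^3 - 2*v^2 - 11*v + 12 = (v - 1)*(v^2 - v - 12) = (v - 1)*(v + 3)*(v - 4)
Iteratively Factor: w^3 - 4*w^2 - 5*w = (w + 1)*(w^2 - 5*w) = w*(w + 1)*(w - 5)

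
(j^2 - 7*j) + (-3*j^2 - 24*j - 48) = -2*j^2 - 31*j - 48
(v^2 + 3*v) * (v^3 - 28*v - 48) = v^5 + 3*v^4 - 28*v^3 - 132*v^2 - 144*v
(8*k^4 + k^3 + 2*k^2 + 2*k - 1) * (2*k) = 16*k^5 + 2*k^4 + 4*k^3 + 4*k^2 - 2*k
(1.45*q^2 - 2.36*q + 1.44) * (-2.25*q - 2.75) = -3.2625*q^3 + 1.3225*q^2 + 3.25*q - 3.96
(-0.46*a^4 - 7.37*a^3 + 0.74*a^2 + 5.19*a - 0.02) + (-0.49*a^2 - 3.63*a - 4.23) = -0.46*a^4 - 7.37*a^3 + 0.25*a^2 + 1.56*a - 4.25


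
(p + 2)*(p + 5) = p^2 + 7*p + 10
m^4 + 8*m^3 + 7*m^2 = m^2*(m + 1)*(m + 7)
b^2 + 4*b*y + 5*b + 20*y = (b + 5)*(b + 4*y)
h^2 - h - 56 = (h - 8)*(h + 7)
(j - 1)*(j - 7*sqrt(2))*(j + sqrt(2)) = j^3 - 6*sqrt(2)*j^2 - j^2 - 14*j + 6*sqrt(2)*j + 14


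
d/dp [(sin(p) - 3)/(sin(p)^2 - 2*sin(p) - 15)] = (6*sin(p) + cos(p)^2 - 22)*cos(p)/((sin(p) - 5)^2*(sin(p) + 3)^2)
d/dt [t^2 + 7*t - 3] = 2*t + 7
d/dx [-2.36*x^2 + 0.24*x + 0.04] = 0.24 - 4.72*x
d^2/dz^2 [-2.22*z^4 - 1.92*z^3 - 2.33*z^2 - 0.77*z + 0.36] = -26.64*z^2 - 11.52*z - 4.66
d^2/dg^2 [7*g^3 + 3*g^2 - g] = 42*g + 6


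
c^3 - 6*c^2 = c^2*(c - 6)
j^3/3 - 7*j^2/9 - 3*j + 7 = (j/3 + 1)*(j - 3)*(j - 7/3)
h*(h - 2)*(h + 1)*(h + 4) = h^4 + 3*h^3 - 6*h^2 - 8*h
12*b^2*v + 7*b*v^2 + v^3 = v*(3*b + v)*(4*b + v)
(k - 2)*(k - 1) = k^2 - 3*k + 2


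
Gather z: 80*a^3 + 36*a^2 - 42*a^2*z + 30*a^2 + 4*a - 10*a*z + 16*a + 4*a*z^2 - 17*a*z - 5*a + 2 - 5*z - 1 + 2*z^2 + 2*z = 80*a^3 + 66*a^2 + 15*a + z^2*(4*a + 2) + z*(-42*a^2 - 27*a - 3) + 1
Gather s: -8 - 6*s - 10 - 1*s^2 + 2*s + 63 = -s^2 - 4*s + 45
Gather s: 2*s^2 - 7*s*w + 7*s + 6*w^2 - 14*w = 2*s^2 + s*(7 - 7*w) + 6*w^2 - 14*w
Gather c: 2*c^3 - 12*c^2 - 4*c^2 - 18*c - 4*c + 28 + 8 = 2*c^3 - 16*c^2 - 22*c + 36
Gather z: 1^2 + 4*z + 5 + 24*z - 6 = 28*z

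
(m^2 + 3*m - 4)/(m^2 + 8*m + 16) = (m - 1)/(m + 4)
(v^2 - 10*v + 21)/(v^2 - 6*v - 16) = (-v^2 + 10*v - 21)/(-v^2 + 6*v + 16)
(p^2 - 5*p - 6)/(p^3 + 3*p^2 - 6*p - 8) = (p - 6)/(p^2 + 2*p - 8)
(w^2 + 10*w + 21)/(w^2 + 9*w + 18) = (w + 7)/(w + 6)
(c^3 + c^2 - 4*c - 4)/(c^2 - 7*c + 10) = (c^2 + 3*c + 2)/(c - 5)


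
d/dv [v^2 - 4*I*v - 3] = 2*v - 4*I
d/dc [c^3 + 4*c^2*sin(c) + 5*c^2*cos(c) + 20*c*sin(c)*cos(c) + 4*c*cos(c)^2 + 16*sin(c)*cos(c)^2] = -5*c^2*sin(c) + 4*c^2*cos(c) + 3*c^2 + 8*c*sin(c) - 4*c*sin(2*c) + 10*c*cos(c) + 20*c*cos(2*c) + 10*sin(2*c) + 4*cos(c) + 2*cos(2*c) + 12*cos(3*c) + 2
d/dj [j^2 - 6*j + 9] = 2*j - 6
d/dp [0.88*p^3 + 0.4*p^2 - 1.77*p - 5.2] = 2.64*p^2 + 0.8*p - 1.77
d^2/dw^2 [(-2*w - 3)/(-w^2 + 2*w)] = 2*(w*(1 - 6*w)*(w - 2) + 4*(w - 1)^2*(2*w + 3))/(w^3*(w - 2)^3)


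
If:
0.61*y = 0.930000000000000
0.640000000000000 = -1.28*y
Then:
No Solution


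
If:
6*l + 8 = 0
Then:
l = -4/3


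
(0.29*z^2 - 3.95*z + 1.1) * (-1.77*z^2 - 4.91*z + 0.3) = -0.5133*z^4 + 5.5676*z^3 + 17.5345*z^2 - 6.586*z + 0.33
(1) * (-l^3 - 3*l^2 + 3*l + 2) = -l^3 - 3*l^2 + 3*l + 2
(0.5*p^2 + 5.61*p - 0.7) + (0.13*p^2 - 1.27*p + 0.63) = 0.63*p^2 + 4.34*p - 0.07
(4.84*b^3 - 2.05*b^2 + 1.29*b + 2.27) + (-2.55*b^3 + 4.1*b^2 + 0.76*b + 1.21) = 2.29*b^3 + 2.05*b^2 + 2.05*b + 3.48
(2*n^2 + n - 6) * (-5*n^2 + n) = -10*n^4 - 3*n^3 + 31*n^2 - 6*n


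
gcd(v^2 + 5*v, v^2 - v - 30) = v + 5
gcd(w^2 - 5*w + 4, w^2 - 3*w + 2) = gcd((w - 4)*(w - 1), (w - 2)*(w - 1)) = w - 1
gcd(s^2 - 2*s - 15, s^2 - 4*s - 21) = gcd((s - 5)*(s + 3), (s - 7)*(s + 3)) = s + 3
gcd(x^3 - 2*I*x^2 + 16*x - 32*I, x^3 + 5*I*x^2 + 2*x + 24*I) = x^2 + 2*I*x + 8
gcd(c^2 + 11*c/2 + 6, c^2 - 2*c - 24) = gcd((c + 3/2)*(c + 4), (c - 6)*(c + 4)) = c + 4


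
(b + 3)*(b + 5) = b^2 + 8*b + 15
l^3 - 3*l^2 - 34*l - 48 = (l - 8)*(l + 2)*(l + 3)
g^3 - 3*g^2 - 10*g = g*(g - 5)*(g + 2)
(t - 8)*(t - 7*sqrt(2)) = t^2 - 7*sqrt(2)*t - 8*t + 56*sqrt(2)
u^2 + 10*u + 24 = (u + 4)*(u + 6)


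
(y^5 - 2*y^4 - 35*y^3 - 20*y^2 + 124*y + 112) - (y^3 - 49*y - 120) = y^5 - 2*y^4 - 36*y^3 - 20*y^2 + 173*y + 232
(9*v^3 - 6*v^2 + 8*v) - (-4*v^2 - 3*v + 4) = 9*v^3 - 2*v^2 + 11*v - 4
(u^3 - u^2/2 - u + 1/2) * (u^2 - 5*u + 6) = u^5 - 11*u^4/2 + 15*u^3/2 + 5*u^2/2 - 17*u/2 + 3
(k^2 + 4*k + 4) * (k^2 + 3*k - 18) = k^4 + 7*k^3 - 2*k^2 - 60*k - 72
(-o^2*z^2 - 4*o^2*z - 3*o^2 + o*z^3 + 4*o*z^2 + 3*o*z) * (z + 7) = -o^2*z^3 - 11*o^2*z^2 - 31*o^2*z - 21*o^2 + o*z^4 + 11*o*z^3 + 31*o*z^2 + 21*o*z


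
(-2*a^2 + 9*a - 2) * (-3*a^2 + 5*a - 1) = 6*a^4 - 37*a^3 + 53*a^2 - 19*a + 2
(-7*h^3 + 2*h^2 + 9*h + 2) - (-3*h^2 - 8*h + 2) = -7*h^3 + 5*h^2 + 17*h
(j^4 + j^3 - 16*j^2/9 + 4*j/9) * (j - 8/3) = j^5 - 5*j^4/3 - 40*j^3/9 + 140*j^2/27 - 32*j/27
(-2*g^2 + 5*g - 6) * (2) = -4*g^2 + 10*g - 12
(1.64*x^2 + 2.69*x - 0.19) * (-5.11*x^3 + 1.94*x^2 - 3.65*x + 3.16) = -8.3804*x^5 - 10.5643*x^4 + 0.2035*x^3 - 5.0047*x^2 + 9.1939*x - 0.6004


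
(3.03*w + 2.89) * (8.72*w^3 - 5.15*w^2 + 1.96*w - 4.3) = 26.4216*w^4 + 9.5963*w^3 - 8.9447*w^2 - 7.3646*w - 12.427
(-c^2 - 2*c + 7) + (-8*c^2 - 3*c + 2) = -9*c^2 - 5*c + 9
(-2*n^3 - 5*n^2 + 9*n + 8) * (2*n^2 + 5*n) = -4*n^5 - 20*n^4 - 7*n^3 + 61*n^2 + 40*n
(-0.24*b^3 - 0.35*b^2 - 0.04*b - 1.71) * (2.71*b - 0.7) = -0.6504*b^4 - 0.7805*b^3 + 0.1366*b^2 - 4.6061*b + 1.197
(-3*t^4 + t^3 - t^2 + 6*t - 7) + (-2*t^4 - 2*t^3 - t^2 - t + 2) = -5*t^4 - t^3 - 2*t^2 + 5*t - 5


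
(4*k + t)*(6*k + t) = 24*k^2 + 10*k*t + t^2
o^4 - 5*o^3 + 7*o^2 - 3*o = o*(o - 3)*(o - 1)^2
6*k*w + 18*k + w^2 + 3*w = (6*k + w)*(w + 3)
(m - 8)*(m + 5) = m^2 - 3*m - 40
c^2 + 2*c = c*(c + 2)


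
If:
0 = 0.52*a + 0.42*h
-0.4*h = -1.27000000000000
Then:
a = -2.56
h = 3.18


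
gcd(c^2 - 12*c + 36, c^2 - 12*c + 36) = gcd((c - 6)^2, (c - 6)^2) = c^2 - 12*c + 36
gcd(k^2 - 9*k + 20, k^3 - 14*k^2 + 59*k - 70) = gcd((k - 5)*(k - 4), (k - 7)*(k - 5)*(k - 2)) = k - 5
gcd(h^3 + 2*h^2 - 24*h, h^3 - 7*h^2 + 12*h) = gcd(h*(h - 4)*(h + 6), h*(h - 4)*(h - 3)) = h^2 - 4*h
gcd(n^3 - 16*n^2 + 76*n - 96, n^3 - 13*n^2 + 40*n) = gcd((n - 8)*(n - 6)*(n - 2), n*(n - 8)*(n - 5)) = n - 8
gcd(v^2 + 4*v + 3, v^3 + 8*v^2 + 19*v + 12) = v^2 + 4*v + 3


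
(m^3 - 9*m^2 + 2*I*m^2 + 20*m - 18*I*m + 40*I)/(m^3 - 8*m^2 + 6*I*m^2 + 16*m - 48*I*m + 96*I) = (m^2 + m*(-5 + 2*I) - 10*I)/(m^2 + m*(-4 + 6*I) - 24*I)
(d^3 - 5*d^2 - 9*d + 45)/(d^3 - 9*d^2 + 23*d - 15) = (d + 3)/(d - 1)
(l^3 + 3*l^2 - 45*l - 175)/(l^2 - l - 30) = (l^2 - 2*l - 35)/(l - 6)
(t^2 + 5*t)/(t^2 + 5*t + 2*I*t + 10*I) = t/(t + 2*I)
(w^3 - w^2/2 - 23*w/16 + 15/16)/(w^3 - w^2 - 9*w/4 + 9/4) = (16*w^2 + 8*w - 15)/(4*(4*w^2 - 9))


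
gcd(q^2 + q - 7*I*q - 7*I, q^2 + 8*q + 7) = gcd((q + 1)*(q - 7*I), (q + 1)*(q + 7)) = q + 1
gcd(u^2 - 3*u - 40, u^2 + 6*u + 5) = u + 5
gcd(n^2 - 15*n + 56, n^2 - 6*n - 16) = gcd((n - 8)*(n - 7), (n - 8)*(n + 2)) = n - 8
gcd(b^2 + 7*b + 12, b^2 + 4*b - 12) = 1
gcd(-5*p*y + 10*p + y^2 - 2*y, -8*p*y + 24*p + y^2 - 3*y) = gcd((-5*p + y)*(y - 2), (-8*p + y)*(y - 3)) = 1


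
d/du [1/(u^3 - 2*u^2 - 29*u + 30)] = (-3*u^2 + 4*u + 29)/(u^3 - 2*u^2 - 29*u + 30)^2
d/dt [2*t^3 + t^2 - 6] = 2*t*(3*t + 1)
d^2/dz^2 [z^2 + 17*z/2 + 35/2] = 2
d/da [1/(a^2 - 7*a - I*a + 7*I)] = (-2*a + 7 + I)/(a^2 - 7*a - I*a + 7*I)^2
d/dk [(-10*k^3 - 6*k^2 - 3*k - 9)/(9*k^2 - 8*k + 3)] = (-90*k^4 + 160*k^3 - 15*k^2 + 126*k - 81)/(81*k^4 - 144*k^3 + 118*k^2 - 48*k + 9)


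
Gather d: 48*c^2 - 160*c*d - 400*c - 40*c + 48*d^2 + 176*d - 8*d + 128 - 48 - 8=48*c^2 - 440*c + 48*d^2 + d*(168 - 160*c) + 72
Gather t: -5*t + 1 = 1 - 5*t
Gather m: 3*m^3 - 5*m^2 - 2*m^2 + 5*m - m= 3*m^3 - 7*m^2 + 4*m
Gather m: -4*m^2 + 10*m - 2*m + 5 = -4*m^2 + 8*m + 5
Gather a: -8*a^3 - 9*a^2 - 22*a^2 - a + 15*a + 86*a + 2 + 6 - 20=-8*a^3 - 31*a^2 + 100*a - 12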